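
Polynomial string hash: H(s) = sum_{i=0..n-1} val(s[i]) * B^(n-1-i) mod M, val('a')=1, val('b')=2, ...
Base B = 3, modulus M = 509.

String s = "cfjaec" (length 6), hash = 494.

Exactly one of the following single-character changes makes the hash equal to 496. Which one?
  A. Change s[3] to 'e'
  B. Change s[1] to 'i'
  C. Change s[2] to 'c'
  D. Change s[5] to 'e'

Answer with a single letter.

Answer: D

Derivation:
Option A: s[3]='a'->'e', delta=(5-1)*3^2 mod 509 = 36, hash=494+36 mod 509 = 21
Option B: s[1]='f'->'i', delta=(9-6)*3^4 mod 509 = 243, hash=494+243 mod 509 = 228
Option C: s[2]='j'->'c', delta=(3-10)*3^3 mod 509 = 320, hash=494+320 mod 509 = 305
Option D: s[5]='c'->'e', delta=(5-3)*3^0 mod 509 = 2, hash=494+2 mod 509 = 496 <-- target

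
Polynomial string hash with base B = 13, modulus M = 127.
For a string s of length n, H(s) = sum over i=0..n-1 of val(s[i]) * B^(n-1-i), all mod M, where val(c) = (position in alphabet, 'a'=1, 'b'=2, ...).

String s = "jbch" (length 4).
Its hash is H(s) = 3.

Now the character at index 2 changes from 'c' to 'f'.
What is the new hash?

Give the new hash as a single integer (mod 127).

val('c') = 3, val('f') = 6
Position k = 2, exponent = n-1-k = 1
B^1 mod M = 13^1 mod 127 = 13
Delta = (6 - 3) * 13 mod 127 = 39
New hash = (3 + 39) mod 127 = 42

Answer: 42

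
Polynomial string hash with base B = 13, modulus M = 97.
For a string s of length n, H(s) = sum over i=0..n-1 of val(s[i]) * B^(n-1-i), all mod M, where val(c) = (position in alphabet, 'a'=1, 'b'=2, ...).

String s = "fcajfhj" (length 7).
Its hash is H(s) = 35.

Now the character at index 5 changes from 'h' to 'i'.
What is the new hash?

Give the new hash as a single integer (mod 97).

val('h') = 8, val('i') = 9
Position k = 5, exponent = n-1-k = 1
B^1 mod M = 13^1 mod 97 = 13
Delta = (9 - 8) * 13 mod 97 = 13
New hash = (35 + 13) mod 97 = 48

Answer: 48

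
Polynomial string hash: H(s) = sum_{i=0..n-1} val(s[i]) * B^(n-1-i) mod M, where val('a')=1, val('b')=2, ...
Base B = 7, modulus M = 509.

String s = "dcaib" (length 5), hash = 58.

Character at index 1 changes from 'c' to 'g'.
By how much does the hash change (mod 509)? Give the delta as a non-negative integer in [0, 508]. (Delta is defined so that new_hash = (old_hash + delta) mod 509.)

Answer: 354

Derivation:
Delta formula: (val(new) - val(old)) * B^(n-1-k) mod M
  val('g') - val('c') = 7 - 3 = 4
  B^(n-1-k) = 7^3 mod 509 = 343
  Delta = 4 * 343 mod 509 = 354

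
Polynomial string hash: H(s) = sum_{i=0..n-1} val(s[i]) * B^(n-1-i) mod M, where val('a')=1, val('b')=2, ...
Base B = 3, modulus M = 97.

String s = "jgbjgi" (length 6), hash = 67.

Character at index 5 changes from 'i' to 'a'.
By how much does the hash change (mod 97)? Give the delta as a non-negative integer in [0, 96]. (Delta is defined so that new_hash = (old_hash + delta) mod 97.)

Answer: 89

Derivation:
Delta formula: (val(new) - val(old)) * B^(n-1-k) mod M
  val('a') - val('i') = 1 - 9 = -8
  B^(n-1-k) = 3^0 mod 97 = 1
  Delta = -8 * 1 mod 97 = 89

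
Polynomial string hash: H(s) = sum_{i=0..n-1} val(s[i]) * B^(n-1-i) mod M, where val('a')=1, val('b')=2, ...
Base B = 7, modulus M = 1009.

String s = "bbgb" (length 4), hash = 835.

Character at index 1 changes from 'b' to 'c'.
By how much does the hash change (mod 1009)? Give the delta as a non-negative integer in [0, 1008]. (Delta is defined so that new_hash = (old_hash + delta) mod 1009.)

Answer: 49

Derivation:
Delta formula: (val(new) - val(old)) * B^(n-1-k) mod M
  val('c') - val('b') = 3 - 2 = 1
  B^(n-1-k) = 7^2 mod 1009 = 49
  Delta = 1 * 49 mod 1009 = 49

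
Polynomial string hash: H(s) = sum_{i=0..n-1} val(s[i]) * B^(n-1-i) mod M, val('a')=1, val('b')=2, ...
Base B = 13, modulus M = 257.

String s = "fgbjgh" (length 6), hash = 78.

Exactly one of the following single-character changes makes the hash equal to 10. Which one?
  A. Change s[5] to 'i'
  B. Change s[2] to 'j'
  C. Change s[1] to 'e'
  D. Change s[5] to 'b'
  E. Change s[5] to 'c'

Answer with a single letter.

Option A: s[5]='h'->'i', delta=(9-8)*13^0 mod 257 = 1, hash=78+1 mod 257 = 79
Option B: s[2]='b'->'j', delta=(10-2)*13^3 mod 257 = 100, hash=78+100 mod 257 = 178
Option C: s[1]='g'->'e', delta=(5-7)*13^4 mod 257 = 189, hash=78+189 mod 257 = 10 <-- target
Option D: s[5]='h'->'b', delta=(2-8)*13^0 mod 257 = 251, hash=78+251 mod 257 = 72
Option E: s[5]='h'->'c', delta=(3-8)*13^0 mod 257 = 252, hash=78+252 mod 257 = 73

Answer: C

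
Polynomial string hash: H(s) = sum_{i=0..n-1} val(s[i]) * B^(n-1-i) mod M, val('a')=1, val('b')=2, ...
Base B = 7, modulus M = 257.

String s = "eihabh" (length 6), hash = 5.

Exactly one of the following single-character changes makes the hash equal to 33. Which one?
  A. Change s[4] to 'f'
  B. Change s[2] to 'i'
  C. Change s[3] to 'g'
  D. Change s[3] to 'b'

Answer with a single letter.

Option A: s[4]='b'->'f', delta=(6-2)*7^1 mod 257 = 28, hash=5+28 mod 257 = 33 <-- target
Option B: s[2]='h'->'i', delta=(9-8)*7^3 mod 257 = 86, hash=5+86 mod 257 = 91
Option C: s[3]='a'->'g', delta=(7-1)*7^2 mod 257 = 37, hash=5+37 mod 257 = 42
Option D: s[3]='a'->'b', delta=(2-1)*7^2 mod 257 = 49, hash=5+49 mod 257 = 54

Answer: A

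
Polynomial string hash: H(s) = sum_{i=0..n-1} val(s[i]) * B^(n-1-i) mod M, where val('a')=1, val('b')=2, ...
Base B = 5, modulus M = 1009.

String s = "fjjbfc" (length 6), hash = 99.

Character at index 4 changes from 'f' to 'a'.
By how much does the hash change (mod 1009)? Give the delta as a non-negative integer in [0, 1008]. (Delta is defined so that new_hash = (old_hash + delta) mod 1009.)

Delta formula: (val(new) - val(old)) * B^(n-1-k) mod M
  val('a') - val('f') = 1 - 6 = -5
  B^(n-1-k) = 5^1 mod 1009 = 5
  Delta = -5 * 5 mod 1009 = 984

Answer: 984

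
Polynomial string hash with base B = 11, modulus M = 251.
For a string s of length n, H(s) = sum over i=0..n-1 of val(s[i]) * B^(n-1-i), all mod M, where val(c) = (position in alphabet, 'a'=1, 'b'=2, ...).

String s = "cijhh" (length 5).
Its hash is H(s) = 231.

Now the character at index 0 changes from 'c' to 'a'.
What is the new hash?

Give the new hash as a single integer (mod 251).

Answer: 65

Derivation:
val('c') = 3, val('a') = 1
Position k = 0, exponent = n-1-k = 4
B^4 mod M = 11^4 mod 251 = 83
Delta = (1 - 3) * 83 mod 251 = 85
New hash = (231 + 85) mod 251 = 65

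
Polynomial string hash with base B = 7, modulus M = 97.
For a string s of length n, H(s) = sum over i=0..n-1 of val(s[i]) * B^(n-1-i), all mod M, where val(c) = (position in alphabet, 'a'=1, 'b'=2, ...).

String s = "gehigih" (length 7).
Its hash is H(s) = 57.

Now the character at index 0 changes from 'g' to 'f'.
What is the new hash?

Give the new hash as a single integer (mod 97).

val('g') = 7, val('f') = 6
Position k = 0, exponent = n-1-k = 6
B^6 mod M = 7^6 mod 97 = 85
Delta = (6 - 7) * 85 mod 97 = 12
New hash = (57 + 12) mod 97 = 69

Answer: 69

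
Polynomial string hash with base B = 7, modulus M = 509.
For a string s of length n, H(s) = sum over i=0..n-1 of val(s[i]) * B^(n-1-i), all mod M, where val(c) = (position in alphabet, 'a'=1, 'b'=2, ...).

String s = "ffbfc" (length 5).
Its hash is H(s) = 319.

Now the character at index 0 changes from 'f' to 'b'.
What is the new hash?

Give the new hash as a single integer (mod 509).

val('f') = 6, val('b') = 2
Position k = 0, exponent = n-1-k = 4
B^4 mod M = 7^4 mod 509 = 365
Delta = (2 - 6) * 365 mod 509 = 67
New hash = (319 + 67) mod 509 = 386

Answer: 386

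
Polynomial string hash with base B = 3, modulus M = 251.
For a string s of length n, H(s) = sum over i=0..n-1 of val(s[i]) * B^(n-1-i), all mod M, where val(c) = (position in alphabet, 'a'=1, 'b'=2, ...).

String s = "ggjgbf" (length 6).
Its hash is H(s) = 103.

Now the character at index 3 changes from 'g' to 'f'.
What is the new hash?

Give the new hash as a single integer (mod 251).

Answer: 94

Derivation:
val('g') = 7, val('f') = 6
Position k = 3, exponent = n-1-k = 2
B^2 mod M = 3^2 mod 251 = 9
Delta = (6 - 7) * 9 mod 251 = 242
New hash = (103 + 242) mod 251 = 94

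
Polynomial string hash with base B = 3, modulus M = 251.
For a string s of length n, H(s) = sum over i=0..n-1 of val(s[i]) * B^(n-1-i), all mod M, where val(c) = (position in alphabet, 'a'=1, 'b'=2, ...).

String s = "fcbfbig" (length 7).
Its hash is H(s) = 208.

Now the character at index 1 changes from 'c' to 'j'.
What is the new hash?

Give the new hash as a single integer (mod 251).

val('c') = 3, val('j') = 10
Position k = 1, exponent = n-1-k = 5
B^5 mod M = 3^5 mod 251 = 243
Delta = (10 - 3) * 243 mod 251 = 195
New hash = (208 + 195) mod 251 = 152

Answer: 152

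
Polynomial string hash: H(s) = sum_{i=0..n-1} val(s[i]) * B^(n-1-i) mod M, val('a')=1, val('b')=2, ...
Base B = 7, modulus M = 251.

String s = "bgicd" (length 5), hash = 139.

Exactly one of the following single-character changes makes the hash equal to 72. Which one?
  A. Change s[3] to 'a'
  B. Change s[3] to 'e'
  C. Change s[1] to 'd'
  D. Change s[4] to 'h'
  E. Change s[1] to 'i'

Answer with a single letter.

Option A: s[3]='c'->'a', delta=(1-3)*7^1 mod 251 = 237, hash=139+237 mod 251 = 125
Option B: s[3]='c'->'e', delta=(5-3)*7^1 mod 251 = 14, hash=139+14 mod 251 = 153
Option C: s[1]='g'->'d', delta=(4-7)*7^3 mod 251 = 226, hash=139+226 mod 251 = 114
Option D: s[4]='d'->'h', delta=(8-4)*7^0 mod 251 = 4, hash=139+4 mod 251 = 143
Option E: s[1]='g'->'i', delta=(9-7)*7^3 mod 251 = 184, hash=139+184 mod 251 = 72 <-- target

Answer: E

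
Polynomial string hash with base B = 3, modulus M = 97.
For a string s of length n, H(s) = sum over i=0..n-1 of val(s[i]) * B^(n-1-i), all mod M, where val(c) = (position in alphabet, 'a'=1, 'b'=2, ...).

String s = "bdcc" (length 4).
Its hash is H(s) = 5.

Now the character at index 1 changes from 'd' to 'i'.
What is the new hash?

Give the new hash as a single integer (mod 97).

Answer: 50

Derivation:
val('d') = 4, val('i') = 9
Position k = 1, exponent = n-1-k = 2
B^2 mod M = 3^2 mod 97 = 9
Delta = (9 - 4) * 9 mod 97 = 45
New hash = (5 + 45) mod 97 = 50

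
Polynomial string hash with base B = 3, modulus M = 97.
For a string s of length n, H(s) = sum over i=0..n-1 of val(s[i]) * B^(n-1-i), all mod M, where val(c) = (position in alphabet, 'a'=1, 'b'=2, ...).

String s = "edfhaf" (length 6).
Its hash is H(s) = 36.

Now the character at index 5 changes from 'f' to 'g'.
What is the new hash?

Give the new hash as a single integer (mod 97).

Answer: 37

Derivation:
val('f') = 6, val('g') = 7
Position k = 5, exponent = n-1-k = 0
B^0 mod M = 3^0 mod 97 = 1
Delta = (7 - 6) * 1 mod 97 = 1
New hash = (36 + 1) mod 97 = 37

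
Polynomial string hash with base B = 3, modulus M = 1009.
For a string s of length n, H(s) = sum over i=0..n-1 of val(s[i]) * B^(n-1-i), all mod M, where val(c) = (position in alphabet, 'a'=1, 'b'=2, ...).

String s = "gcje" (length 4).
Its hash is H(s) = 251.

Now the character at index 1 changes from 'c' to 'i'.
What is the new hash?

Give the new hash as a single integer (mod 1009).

Answer: 305

Derivation:
val('c') = 3, val('i') = 9
Position k = 1, exponent = n-1-k = 2
B^2 mod M = 3^2 mod 1009 = 9
Delta = (9 - 3) * 9 mod 1009 = 54
New hash = (251 + 54) mod 1009 = 305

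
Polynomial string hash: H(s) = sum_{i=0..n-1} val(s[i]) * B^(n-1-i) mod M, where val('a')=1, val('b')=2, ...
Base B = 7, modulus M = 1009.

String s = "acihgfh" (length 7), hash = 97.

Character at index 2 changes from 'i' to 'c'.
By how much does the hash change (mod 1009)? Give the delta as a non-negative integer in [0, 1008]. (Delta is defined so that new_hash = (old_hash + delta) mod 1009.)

Answer: 729

Derivation:
Delta formula: (val(new) - val(old)) * B^(n-1-k) mod M
  val('c') - val('i') = 3 - 9 = -6
  B^(n-1-k) = 7^4 mod 1009 = 383
  Delta = -6 * 383 mod 1009 = 729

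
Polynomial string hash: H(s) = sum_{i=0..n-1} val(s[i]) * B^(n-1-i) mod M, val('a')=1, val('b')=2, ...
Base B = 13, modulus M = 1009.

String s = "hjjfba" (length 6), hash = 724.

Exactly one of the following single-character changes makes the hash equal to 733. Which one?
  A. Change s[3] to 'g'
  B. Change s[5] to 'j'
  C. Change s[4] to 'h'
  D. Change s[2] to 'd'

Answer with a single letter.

Option A: s[3]='f'->'g', delta=(7-6)*13^2 mod 1009 = 169, hash=724+169 mod 1009 = 893
Option B: s[5]='a'->'j', delta=(10-1)*13^0 mod 1009 = 9, hash=724+9 mod 1009 = 733 <-- target
Option C: s[4]='b'->'h', delta=(8-2)*13^1 mod 1009 = 78, hash=724+78 mod 1009 = 802
Option D: s[2]='j'->'d', delta=(4-10)*13^3 mod 1009 = 944, hash=724+944 mod 1009 = 659

Answer: B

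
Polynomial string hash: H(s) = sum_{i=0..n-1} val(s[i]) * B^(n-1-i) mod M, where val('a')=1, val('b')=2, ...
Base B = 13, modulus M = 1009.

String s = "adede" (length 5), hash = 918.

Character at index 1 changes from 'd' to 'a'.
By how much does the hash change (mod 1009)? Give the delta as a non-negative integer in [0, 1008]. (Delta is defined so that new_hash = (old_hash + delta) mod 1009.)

Answer: 472

Derivation:
Delta formula: (val(new) - val(old)) * B^(n-1-k) mod M
  val('a') - val('d') = 1 - 4 = -3
  B^(n-1-k) = 13^3 mod 1009 = 179
  Delta = -3 * 179 mod 1009 = 472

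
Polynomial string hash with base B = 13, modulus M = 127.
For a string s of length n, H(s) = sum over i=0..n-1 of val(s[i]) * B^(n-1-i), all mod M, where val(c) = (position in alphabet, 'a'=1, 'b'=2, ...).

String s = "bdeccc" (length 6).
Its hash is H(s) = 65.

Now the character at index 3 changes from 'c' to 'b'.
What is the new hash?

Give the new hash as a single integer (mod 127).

Answer: 23

Derivation:
val('c') = 3, val('b') = 2
Position k = 3, exponent = n-1-k = 2
B^2 mod M = 13^2 mod 127 = 42
Delta = (2 - 3) * 42 mod 127 = 85
New hash = (65 + 85) mod 127 = 23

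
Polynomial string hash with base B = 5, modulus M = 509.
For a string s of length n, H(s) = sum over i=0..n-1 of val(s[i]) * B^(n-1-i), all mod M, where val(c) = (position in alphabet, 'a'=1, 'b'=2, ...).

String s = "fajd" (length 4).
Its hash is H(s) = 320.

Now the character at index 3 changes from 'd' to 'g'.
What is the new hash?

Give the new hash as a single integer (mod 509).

val('d') = 4, val('g') = 7
Position k = 3, exponent = n-1-k = 0
B^0 mod M = 5^0 mod 509 = 1
Delta = (7 - 4) * 1 mod 509 = 3
New hash = (320 + 3) mod 509 = 323

Answer: 323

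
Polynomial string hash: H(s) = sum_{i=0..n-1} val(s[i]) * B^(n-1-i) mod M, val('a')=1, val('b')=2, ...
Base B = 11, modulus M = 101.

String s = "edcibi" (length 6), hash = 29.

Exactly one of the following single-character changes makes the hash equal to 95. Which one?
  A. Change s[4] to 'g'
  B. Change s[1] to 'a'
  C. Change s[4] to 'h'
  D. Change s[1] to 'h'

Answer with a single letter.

Option A: s[4]='b'->'g', delta=(7-2)*11^1 mod 101 = 55, hash=29+55 mod 101 = 84
Option B: s[1]='d'->'a', delta=(1-4)*11^4 mod 101 = 12, hash=29+12 mod 101 = 41
Option C: s[4]='b'->'h', delta=(8-2)*11^1 mod 101 = 66, hash=29+66 mod 101 = 95 <-- target
Option D: s[1]='d'->'h', delta=(8-4)*11^4 mod 101 = 85, hash=29+85 mod 101 = 13

Answer: C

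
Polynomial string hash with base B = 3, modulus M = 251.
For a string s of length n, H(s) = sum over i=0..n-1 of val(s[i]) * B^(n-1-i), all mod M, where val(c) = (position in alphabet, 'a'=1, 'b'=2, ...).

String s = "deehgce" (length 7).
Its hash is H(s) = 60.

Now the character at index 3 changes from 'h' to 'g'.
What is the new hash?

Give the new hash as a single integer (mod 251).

Answer: 33

Derivation:
val('h') = 8, val('g') = 7
Position k = 3, exponent = n-1-k = 3
B^3 mod M = 3^3 mod 251 = 27
Delta = (7 - 8) * 27 mod 251 = 224
New hash = (60 + 224) mod 251 = 33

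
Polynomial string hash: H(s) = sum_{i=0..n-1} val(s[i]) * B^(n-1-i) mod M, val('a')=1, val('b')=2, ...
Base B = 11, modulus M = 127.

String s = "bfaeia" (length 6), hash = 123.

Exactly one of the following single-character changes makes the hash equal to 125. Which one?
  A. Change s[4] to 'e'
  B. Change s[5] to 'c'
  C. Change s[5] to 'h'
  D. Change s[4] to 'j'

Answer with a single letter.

Option A: s[4]='i'->'e', delta=(5-9)*11^1 mod 127 = 83, hash=123+83 mod 127 = 79
Option B: s[5]='a'->'c', delta=(3-1)*11^0 mod 127 = 2, hash=123+2 mod 127 = 125 <-- target
Option C: s[5]='a'->'h', delta=(8-1)*11^0 mod 127 = 7, hash=123+7 mod 127 = 3
Option D: s[4]='i'->'j', delta=(10-9)*11^1 mod 127 = 11, hash=123+11 mod 127 = 7

Answer: B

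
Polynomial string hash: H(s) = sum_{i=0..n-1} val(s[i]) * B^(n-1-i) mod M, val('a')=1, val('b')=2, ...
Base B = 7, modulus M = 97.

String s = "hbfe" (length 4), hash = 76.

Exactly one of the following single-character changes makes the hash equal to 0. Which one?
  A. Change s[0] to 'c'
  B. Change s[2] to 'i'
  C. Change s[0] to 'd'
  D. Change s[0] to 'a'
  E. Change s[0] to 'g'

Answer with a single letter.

Answer: B

Derivation:
Option A: s[0]='h'->'c', delta=(3-8)*7^3 mod 97 = 31, hash=76+31 mod 97 = 10
Option B: s[2]='f'->'i', delta=(9-6)*7^1 mod 97 = 21, hash=76+21 mod 97 = 0 <-- target
Option C: s[0]='h'->'d', delta=(4-8)*7^3 mod 97 = 83, hash=76+83 mod 97 = 62
Option D: s[0]='h'->'a', delta=(1-8)*7^3 mod 97 = 24, hash=76+24 mod 97 = 3
Option E: s[0]='h'->'g', delta=(7-8)*7^3 mod 97 = 45, hash=76+45 mod 97 = 24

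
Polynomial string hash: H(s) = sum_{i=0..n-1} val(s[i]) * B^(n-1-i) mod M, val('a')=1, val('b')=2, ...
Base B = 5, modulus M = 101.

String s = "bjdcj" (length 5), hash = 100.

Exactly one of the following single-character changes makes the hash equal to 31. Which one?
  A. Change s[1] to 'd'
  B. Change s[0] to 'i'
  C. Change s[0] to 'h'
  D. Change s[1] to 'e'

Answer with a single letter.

Answer: B

Derivation:
Option A: s[1]='j'->'d', delta=(4-10)*5^3 mod 101 = 58, hash=100+58 mod 101 = 57
Option B: s[0]='b'->'i', delta=(9-2)*5^4 mod 101 = 32, hash=100+32 mod 101 = 31 <-- target
Option C: s[0]='b'->'h', delta=(8-2)*5^4 mod 101 = 13, hash=100+13 mod 101 = 12
Option D: s[1]='j'->'e', delta=(5-10)*5^3 mod 101 = 82, hash=100+82 mod 101 = 81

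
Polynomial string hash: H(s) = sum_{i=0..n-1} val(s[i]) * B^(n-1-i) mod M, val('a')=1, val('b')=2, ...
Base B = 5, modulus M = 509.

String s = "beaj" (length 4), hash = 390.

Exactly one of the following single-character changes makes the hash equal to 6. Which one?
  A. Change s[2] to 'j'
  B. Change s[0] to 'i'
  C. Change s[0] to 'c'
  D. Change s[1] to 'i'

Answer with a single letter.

Answer: C

Derivation:
Option A: s[2]='a'->'j', delta=(10-1)*5^1 mod 509 = 45, hash=390+45 mod 509 = 435
Option B: s[0]='b'->'i', delta=(9-2)*5^3 mod 509 = 366, hash=390+366 mod 509 = 247
Option C: s[0]='b'->'c', delta=(3-2)*5^3 mod 509 = 125, hash=390+125 mod 509 = 6 <-- target
Option D: s[1]='e'->'i', delta=(9-5)*5^2 mod 509 = 100, hash=390+100 mod 509 = 490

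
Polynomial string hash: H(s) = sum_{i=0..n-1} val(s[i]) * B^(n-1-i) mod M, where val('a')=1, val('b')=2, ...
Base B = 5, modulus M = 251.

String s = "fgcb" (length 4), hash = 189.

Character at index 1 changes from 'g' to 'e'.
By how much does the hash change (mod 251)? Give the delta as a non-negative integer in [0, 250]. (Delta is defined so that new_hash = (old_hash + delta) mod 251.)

Delta formula: (val(new) - val(old)) * B^(n-1-k) mod M
  val('e') - val('g') = 5 - 7 = -2
  B^(n-1-k) = 5^2 mod 251 = 25
  Delta = -2 * 25 mod 251 = 201

Answer: 201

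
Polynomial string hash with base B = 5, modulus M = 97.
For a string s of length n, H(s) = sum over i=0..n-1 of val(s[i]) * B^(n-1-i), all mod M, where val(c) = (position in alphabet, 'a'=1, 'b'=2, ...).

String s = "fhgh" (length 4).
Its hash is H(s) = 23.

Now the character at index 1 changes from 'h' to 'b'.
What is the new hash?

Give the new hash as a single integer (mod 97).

Answer: 67

Derivation:
val('h') = 8, val('b') = 2
Position k = 1, exponent = n-1-k = 2
B^2 mod M = 5^2 mod 97 = 25
Delta = (2 - 8) * 25 mod 97 = 44
New hash = (23 + 44) mod 97 = 67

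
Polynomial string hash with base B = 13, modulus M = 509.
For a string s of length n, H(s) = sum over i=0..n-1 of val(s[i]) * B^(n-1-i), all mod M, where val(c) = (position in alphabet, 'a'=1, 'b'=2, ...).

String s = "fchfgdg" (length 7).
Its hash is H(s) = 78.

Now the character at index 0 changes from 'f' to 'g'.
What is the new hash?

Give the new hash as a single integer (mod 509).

Answer: 40

Derivation:
val('f') = 6, val('g') = 7
Position k = 0, exponent = n-1-k = 6
B^6 mod M = 13^6 mod 509 = 471
Delta = (7 - 6) * 471 mod 509 = 471
New hash = (78 + 471) mod 509 = 40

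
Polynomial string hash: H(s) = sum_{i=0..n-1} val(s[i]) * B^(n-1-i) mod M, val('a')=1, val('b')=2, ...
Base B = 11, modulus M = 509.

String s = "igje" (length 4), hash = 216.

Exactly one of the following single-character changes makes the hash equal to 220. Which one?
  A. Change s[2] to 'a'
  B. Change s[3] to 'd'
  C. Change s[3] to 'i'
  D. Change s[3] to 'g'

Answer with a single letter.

Answer: C

Derivation:
Option A: s[2]='j'->'a', delta=(1-10)*11^1 mod 509 = 410, hash=216+410 mod 509 = 117
Option B: s[3]='e'->'d', delta=(4-5)*11^0 mod 509 = 508, hash=216+508 mod 509 = 215
Option C: s[3]='e'->'i', delta=(9-5)*11^0 mod 509 = 4, hash=216+4 mod 509 = 220 <-- target
Option D: s[3]='e'->'g', delta=(7-5)*11^0 mod 509 = 2, hash=216+2 mod 509 = 218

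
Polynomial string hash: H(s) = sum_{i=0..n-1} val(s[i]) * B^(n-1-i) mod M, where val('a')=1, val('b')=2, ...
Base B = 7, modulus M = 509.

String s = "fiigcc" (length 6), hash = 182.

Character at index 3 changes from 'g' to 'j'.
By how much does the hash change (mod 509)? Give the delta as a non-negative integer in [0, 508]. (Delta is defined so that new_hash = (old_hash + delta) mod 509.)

Delta formula: (val(new) - val(old)) * B^(n-1-k) mod M
  val('j') - val('g') = 10 - 7 = 3
  B^(n-1-k) = 7^2 mod 509 = 49
  Delta = 3 * 49 mod 509 = 147

Answer: 147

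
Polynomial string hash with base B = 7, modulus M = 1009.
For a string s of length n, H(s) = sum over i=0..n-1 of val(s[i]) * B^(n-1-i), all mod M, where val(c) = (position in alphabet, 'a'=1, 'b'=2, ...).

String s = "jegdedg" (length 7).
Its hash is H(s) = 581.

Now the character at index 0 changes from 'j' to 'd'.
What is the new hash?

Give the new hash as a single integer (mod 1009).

val('j') = 10, val('d') = 4
Position k = 0, exponent = n-1-k = 6
B^6 mod M = 7^6 mod 1009 = 605
Delta = (4 - 10) * 605 mod 1009 = 406
New hash = (581 + 406) mod 1009 = 987

Answer: 987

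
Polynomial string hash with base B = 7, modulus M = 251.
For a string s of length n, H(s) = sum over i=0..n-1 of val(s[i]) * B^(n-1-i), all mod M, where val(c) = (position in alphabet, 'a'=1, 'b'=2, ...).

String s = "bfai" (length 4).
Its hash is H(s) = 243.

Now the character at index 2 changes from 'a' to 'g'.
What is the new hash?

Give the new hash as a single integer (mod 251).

Answer: 34

Derivation:
val('a') = 1, val('g') = 7
Position k = 2, exponent = n-1-k = 1
B^1 mod M = 7^1 mod 251 = 7
Delta = (7 - 1) * 7 mod 251 = 42
New hash = (243 + 42) mod 251 = 34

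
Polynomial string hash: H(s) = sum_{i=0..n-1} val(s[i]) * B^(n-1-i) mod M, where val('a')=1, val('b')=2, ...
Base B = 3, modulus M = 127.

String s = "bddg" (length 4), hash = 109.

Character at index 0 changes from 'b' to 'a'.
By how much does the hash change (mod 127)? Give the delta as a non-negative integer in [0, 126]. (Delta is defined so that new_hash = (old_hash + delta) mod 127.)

Answer: 100

Derivation:
Delta formula: (val(new) - val(old)) * B^(n-1-k) mod M
  val('a') - val('b') = 1 - 2 = -1
  B^(n-1-k) = 3^3 mod 127 = 27
  Delta = -1 * 27 mod 127 = 100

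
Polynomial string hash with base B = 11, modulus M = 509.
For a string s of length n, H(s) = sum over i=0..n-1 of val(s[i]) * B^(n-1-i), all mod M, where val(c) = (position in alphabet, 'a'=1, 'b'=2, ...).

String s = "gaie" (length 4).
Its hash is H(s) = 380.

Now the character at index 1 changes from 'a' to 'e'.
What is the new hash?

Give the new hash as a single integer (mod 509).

Answer: 355

Derivation:
val('a') = 1, val('e') = 5
Position k = 1, exponent = n-1-k = 2
B^2 mod M = 11^2 mod 509 = 121
Delta = (5 - 1) * 121 mod 509 = 484
New hash = (380 + 484) mod 509 = 355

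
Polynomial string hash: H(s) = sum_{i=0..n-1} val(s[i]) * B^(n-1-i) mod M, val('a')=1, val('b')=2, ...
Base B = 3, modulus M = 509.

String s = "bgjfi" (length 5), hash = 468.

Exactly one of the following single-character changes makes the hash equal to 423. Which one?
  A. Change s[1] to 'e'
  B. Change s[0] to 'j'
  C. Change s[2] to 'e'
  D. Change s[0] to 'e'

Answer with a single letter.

Answer: C

Derivation:
Option A: s[1]='g'->'e', delta=(5-7)*3^3 mod 509 = 455, hash=468+455 mod 509 = 414
Option B: s[0]='b'->'j', delta=(10-2)*3^4 mod 509 = 139, hash=468+139 mod 509 = 98
Option C: s[2]='j'->'e', delta=(5-10)*3^2 mod 509 = 464, hash=468+464 mod 509 = 423 <-- target
Option D: s[0]='b'->'e', delta=(5-2)*3^4 mod 509 = 243, hash=468+243 mod 509 = 202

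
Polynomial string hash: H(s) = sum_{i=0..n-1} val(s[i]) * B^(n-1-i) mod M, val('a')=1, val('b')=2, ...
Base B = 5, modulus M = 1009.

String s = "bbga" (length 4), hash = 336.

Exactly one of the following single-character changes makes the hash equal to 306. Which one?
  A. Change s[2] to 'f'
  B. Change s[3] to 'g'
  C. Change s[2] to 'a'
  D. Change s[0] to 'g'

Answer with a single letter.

Option A: s[2]='g'->'f', delta=(6-7)*5^1 mod 1009 = 1004, hash=336+1004 mod 1009 = 331
Option B: s[3]='a'->'g', delta=(7-1)*5^0 mod 1009 = 6, hash=336+6 mod 1009 = 342
Option C: s[2]='g'->'a', delta=(1-7)*5^1 mod 1009 = 979, hash=336+979 mod 1009 = 306 <-- target
Option D: s[0]='b'->'g', delta=(7-2)*5^3 mod 1009 = 625, hash=336+625 mod 1009 = 961

Answer: C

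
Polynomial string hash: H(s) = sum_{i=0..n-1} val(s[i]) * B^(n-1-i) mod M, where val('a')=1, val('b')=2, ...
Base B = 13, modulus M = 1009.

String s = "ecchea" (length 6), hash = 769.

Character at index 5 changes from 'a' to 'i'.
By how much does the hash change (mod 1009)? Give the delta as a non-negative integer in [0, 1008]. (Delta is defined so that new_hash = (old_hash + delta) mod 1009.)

Answer: 8

Derivation:
Delta formula: (val(new) - val(old)) * B^(n-1-k) mod M
  val('i') - val('a') = 9 - 1 = 8
  B^(n-1-k) = 13^0 mod 1009 = 1
  Delta = 8 * 1 mod 1009 = 8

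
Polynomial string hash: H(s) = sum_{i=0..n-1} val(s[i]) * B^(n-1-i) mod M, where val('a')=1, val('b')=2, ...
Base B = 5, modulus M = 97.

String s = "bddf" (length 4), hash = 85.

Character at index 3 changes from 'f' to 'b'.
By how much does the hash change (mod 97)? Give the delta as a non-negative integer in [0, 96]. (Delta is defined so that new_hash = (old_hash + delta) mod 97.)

Answer: 93

Derivation:
Delta formula: (val(new) - val(old)) * B^(n-1-k) mod M
  val('b') - val('f') = 2 - 6 = -4
  B^(n-1-k) = 5^0 mod 97 = 1
  Delta = -4 * 1 mod 97 = 93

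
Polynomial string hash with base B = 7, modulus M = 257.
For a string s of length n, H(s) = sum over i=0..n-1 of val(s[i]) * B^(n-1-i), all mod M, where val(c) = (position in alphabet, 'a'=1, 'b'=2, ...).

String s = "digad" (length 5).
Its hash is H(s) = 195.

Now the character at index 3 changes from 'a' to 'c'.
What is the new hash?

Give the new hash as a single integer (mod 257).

Answer: 209

Derivation:
val('a') = 1, val('c') = 3
Position k = 3, exponent = n-1-k = 1
B^1 mod M = 7^1 mod 257 = 7
Delta = (3 - 1) * 7 mod 257 = 14
New hash = (195 + 14) mod 257 = 209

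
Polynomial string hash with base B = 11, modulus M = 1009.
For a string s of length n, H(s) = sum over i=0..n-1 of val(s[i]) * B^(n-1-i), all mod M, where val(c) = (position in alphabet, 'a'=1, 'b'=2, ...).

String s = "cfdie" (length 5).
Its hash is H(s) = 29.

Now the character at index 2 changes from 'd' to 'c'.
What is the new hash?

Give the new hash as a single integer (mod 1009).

Answer: 917

Derivation:
val('d') = 4, val('c') = 3
Position k = 2, exponent = n-1-k = 2
B^2 mod M = 11^2 mod 1009 = 121
Delta = (3 - 4) * 121 mod 1009 = 888
New hash = (29 + 888) mod 1009 = 917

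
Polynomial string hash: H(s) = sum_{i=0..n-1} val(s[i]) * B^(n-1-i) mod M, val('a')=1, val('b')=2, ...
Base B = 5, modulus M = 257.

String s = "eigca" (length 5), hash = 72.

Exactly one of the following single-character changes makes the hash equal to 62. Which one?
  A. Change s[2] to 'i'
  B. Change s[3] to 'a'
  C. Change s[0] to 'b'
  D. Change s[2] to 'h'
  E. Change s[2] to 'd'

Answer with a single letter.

Answer: B

Derivation:
Option A: s[2]='g'->'i', delta=(9-7)*5^2 mod 257 = 50, hash=72+50 mod 257 = 122
Option B: s[3]='c'->'a', delta=(1-3)*5^1 mod 257 = 247, hash=72+247 mod 257 = 62 <-- target
Option C: s[0]='e'->'b', delta=(2-5)*5^4 mod 257 = 181, hash=72+181 mod 257 = 253
Option D: s[2]='g'->'h', delta=(8-7)*5^2 mod 257 = 25, hash=72+25 mod 257 = 97
Option E: s[2]='g'->'d', delta=(4-7)*5^2 mod 257 = 182, hash=72+182 mod 257 = 254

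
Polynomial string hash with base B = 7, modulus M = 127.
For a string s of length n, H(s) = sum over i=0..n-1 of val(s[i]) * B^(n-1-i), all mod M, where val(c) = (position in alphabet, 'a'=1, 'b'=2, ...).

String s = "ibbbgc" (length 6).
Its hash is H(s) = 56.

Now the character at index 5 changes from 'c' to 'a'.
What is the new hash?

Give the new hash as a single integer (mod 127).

Answer: 54

Derivation:
val('c') = 3, val('a') = 1
Position k = 5, exponent = n-1-k = 0
B^0 mod M = 7^0 mod 127 = 1
Delta = (1 - 3) * 1 mod 127 = 125
New hash = (56 + 125) mod 127 = 54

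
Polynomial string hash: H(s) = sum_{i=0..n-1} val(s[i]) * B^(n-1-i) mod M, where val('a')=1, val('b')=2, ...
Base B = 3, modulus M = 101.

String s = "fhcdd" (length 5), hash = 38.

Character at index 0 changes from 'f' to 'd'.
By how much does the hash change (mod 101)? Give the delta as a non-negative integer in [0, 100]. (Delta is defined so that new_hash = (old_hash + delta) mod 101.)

Answer: 40

Derivation:
Delta formula: (val(new) - val(old)) * B^(n-1-k) mod M
  val('d') - val('f') = 4 - 6 = -2
  B^(n-1-k) = 3^4 mod 101 = 81
  Delta = -2 * 81 mod 101 = 40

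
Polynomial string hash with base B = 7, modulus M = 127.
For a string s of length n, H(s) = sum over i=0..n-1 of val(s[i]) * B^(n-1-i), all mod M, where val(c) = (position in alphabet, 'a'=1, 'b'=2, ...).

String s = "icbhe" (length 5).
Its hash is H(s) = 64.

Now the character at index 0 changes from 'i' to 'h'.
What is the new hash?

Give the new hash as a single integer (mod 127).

val('i') = 9, val('h') = 8
Position k = 0, exponent = n-1-k = 4
B^4 mod M = 7^4 mod 127 = 115
Delta = (8 - 9) * 115 mod 127 = 12
New hash = (64 + 12) mod 127 = 76

Answer: 76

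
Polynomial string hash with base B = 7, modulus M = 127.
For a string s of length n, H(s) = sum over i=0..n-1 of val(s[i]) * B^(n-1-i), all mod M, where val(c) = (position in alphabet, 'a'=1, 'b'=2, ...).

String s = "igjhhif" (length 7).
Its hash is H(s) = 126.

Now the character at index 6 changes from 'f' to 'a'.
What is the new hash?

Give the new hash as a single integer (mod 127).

val('f') = 6, val('a') = 1
Position k = 6, exponent = n-1-k = 0
B^0 mod M = 7^0 mod 127 = 1
Delta = (1 - 6) * 1 mod 127 = 122
New hash = (126 + 122) mod 127 = 121

Answer: 121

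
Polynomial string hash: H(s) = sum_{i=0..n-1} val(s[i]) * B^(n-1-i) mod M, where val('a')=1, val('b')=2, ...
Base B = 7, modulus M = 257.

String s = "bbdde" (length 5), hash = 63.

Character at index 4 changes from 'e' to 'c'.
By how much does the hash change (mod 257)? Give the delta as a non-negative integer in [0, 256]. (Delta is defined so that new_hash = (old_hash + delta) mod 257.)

Delta formula: (val(new) - val(old)) * B^(n-1-k) mod M
  val('c') - val('e') = 3 - 5 = -2
  B^(n-1-k) = 7^0 mod 257 = 1
  Delta = -2 * 1 mod 257 = 255

Answer: 255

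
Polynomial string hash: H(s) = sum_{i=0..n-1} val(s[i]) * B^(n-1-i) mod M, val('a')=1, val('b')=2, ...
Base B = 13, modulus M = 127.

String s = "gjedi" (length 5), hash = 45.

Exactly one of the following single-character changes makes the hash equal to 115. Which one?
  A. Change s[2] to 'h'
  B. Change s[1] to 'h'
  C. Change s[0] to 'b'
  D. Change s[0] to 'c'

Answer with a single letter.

Option A: s[2]='e'->'h', delta=(8-5)*13^2 mod 127 = 126, hash=45+126 mod 127 = 44
Option B: s[1]='j'->'h', delta=(8-10)*13^3 mod 127 = 51, hash=45+51 mod 127 = 96
Option C: s[0]='g'->'b', delta=(2-7)*13^4 mod 127 = 70, hash=45+70 mod 127 = 115 <-- target
Option D: s[0]='g'->'c', delta=(3-7)*13^4 mod 127 = 56, hash=45+56 mod 127 = 101

Answer: C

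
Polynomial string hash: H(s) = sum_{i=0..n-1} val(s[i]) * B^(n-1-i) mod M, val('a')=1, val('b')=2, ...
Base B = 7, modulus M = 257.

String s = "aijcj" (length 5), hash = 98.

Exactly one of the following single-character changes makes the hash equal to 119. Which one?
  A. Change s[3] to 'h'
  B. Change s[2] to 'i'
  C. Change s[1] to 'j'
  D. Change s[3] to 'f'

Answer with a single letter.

Answer: D

Derivation:
Option A: s[3]='c'->'h', delta=(8-3)*7^1 mod 257 = 35, hash=98+35 mod 257 = 133
Option B: s[2]='j'->'i', delta=(9-10)*7^2 mod 257 = 208, hash=98+208 mod 257 = 49
Option C: s[1]='i'->'j', delta=(10-9)*7^3 mod 257 = 86, hash=98+86 mod 257 = 184
Option D: s[3]='c'->'f', delta=(6-3)*7^1 mod 257 = 21, hash=98+21 mod 257 = 119 <-- target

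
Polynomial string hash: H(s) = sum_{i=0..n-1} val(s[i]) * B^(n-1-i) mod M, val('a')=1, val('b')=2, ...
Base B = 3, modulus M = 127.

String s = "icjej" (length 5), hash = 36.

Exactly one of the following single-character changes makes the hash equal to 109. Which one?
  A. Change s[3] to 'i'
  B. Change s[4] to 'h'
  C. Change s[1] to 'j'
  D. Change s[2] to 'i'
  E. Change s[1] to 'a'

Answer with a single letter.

Answer: E

Derivation:
Option A: s[3]='e'->'i', delta=(9-5)*3^1 mod 127 = 12, hash=36+12 mod 127 = 48
Option B: s[4]='j'->'h', delta=(8-10)*3^0 mod 127 = 125, hash=36+125 mod 127 = 34
Option C: s[1]='c'->'j', delta=(10-3)*3^3 mod 127 = 62, hash=36+62 mod 127 = 98
Option D: s[2]='j'->'i', delta=(9-10)*3^2 mod 127 = 118, hash=36+118 mod 127 = 27
Option E: s[1]='c'->'a', delta=(1-3)*3^3 mod 127 = 73, hash=36+73 mod 127 = 109 <-- target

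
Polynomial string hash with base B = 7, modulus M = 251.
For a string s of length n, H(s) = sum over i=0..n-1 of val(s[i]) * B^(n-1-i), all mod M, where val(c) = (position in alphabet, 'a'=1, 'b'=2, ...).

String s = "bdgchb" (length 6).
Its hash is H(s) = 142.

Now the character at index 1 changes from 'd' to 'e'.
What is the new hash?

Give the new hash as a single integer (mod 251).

val('d') = 4, val('e') = 5
Position k = 1, exponent = n-1-k = 4
B^4 mod M = 7^4 mod 251 = 142
Delta = (5 - 4) * 142 mod 251 = 142
New hash = (142 + 142) mod 251 = 33

Answer: 33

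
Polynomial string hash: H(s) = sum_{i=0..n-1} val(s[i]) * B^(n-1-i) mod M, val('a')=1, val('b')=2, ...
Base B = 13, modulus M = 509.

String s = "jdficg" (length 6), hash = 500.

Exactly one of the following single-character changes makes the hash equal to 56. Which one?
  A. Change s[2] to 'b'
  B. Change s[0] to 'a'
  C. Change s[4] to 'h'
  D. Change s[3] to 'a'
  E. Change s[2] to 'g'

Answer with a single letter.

Answer: C

Derivation:
Option A: s[2]='f'->'b', delta=(2-6)*13^3 mod 509 = 374, hash=500+374 mod 509 = 365
Option B: s[0]='j'->'a', delta=(1-10)*13^5 mod 509 = 457, hash=500+457 mod 509 = 448
Option C: s[4]='c'->'h', delta=(8-3)*13^1 mod 509 = 65, hash=500+65 mod 509 = 56 <-- target
Option D: s[3]='i'->'a', delta=(1-9)*13^2 mod 509 = 175, hash=500+175 mod 509 = 166
Option E: s[2]='f'->'g', delta=(7-6)*13^3 mod 509 = 161, hash=500+161 mod 509 = 152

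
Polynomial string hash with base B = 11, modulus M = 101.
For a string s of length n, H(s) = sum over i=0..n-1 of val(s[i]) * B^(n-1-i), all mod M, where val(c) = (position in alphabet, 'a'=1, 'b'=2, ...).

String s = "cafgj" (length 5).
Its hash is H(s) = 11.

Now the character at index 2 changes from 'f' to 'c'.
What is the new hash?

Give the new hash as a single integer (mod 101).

val('f') = 6, val('c') = 3
Position k = 2, exponent = n-1-k = 2
B^2 mod M = 11^2 mod 101 = 20
Delta = (3 - 6) * 20 mod 101 = 41
New hash = (11 + 41) mod 101 = 52

Answer: 52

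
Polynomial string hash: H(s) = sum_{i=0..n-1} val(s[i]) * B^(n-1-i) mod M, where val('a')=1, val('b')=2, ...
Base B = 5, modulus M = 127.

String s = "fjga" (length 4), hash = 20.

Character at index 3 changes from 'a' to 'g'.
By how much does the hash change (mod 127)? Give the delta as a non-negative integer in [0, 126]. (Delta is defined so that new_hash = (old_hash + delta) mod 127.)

Delta formula: (val(new) - val(old)) * B^(n-1-k) mod M
  val('g') - val('a') = 7 - 1 = 6
  B^(n-1-k) = 5^0 mod 127 = 1
  Delta = 6 * 1 mod 127 = 6

Answer: 6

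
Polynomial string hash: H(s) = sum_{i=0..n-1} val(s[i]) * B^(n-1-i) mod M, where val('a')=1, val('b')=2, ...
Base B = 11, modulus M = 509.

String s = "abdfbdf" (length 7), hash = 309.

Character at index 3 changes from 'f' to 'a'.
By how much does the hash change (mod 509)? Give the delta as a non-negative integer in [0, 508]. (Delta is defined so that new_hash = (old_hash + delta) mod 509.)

Delta formula: (val(new) - val(old)) * B^(n-1-k) mod M
  val('a') - val('f') = 1 - 6 = -5
  B^(n-1-k) = 11^3 mod 509 = 313
  Delta = -5 * 313 mod 509 = 471

Answer: 471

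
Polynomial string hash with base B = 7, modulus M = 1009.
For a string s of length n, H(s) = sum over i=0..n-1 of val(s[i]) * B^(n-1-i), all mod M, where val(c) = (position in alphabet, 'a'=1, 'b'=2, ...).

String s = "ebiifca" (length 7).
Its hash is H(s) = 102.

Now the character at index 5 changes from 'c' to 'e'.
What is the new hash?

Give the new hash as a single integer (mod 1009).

val('c') = 3, val('e') = 5
Position k = 5, exponent = n-1-k = 1
B^1 mod M = 7^1 mod 1009 = 7
Delta = (5 - 3) * 7 mod 1009 = 14
New hash = (102 + 14) mod 1009 = 116

Answer: 116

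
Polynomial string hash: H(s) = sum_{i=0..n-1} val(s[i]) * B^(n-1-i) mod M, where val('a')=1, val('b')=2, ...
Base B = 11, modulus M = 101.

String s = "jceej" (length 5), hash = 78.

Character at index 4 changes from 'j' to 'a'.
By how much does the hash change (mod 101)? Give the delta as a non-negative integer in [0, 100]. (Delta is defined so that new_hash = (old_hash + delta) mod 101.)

Delta formula: (val(new) - val(old)) * B^(n-1-k) mod M
  val('a') - val('j') = 1 - 10 = -9
  B^(n-1-k) = 11^0 mod 101 = 1
  Delta = -9 * 1 mod 101 = 92

Answer: 92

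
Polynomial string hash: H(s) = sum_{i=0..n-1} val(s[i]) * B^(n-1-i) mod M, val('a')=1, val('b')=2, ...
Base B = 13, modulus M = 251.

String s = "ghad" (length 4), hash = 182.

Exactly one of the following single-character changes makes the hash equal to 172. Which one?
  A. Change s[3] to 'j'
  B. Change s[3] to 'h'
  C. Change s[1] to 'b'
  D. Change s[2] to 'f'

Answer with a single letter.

Option A: s[3]='d'->'j', delta=(10-4)*13^0 mod 251 = 6, hash=182+6 mod 251 = 188
Option B: s[3]='d'->'h', delta=(8-4)*13^0 mod 251 = 4, hash=182+4 mod 251 = 186
Option C: s[1]='h'->'b', delta=(2-8)*13^2 mod 251 = 241, hash=182+241 mod 251 = 172 <-- target
Option D: s[2]='a'->'f', delta=(6-1)*13^1 mod 251 = 65, hash=182+65 mod 251 = 247

Answer: C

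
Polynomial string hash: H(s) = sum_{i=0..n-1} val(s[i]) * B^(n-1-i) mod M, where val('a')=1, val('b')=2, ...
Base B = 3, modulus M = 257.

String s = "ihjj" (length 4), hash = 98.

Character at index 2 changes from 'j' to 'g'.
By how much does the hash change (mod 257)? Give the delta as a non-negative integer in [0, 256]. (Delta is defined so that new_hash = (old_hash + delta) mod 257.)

Answer: 248

Derivation:
Delta formula: (val(new) - val(old)) * B^(n-1-k) mod M
  val('g') - val('j') = 7 - 10 = -3
  B^(n-1-k) = 3^1 mod 257 = 3
  Delta = -3 * 3 mod 257 = 248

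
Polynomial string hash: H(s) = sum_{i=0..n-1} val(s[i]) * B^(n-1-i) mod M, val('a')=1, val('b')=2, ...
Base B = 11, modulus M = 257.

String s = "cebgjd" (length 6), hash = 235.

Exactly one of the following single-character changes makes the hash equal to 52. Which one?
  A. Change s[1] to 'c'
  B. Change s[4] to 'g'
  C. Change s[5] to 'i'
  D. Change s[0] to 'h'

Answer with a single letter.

Answer: D

Derivation:
Option A: s[1]='e'->'c', delta=(3-5)*11^4 mod 257 = 16, hash=235+16 mod 257 = 251
Option B: s[4]='j'->'g', delta=(7-10)*11^1 mod 257 = 224, hash=235+224 mod 257 = 202
Option C: s[5]='d'->'i', delta=(9-4)*11^0 mod 257 = 5, hash=235+5 mod 257 = 240
Option D: s[0]='c'->'h', delta=(8-3)*11^5 mod 257 = 74, hash=235+74 mod 257 = 52 <-- target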